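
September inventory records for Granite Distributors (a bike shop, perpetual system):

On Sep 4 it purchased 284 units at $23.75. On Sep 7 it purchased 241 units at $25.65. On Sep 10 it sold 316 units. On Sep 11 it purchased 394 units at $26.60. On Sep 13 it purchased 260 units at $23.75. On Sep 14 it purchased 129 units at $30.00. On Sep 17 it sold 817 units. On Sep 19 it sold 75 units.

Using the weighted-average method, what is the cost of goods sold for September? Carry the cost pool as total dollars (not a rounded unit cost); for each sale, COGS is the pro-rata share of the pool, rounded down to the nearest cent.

After Sep 4: 284 on hand, pool $6,745.00 (≈ $23.7500 each)
After Sep 7: 525 on hand, pool $12,926.65 (≈ $24.6222 each)
Sep 10, sell 316: 316/525 × $12,926.65 → $7,780.61
After Sep 11: 603 on hand, pool $15,626.44 (≈ $25.9145 each)
After Sep 13: 863 on hand, pool $21,801.44 (≈ $25.2624 each)
After Sep 14: 992 on hand, pool $25,671.44 (≈ $25.8785 each)
Sep 17, sell 817: 817/992 × $25,671.44 → $21,142.70
Sep 19, sell 75: 75/175 × $4,528.74 → $1,940.88
Total COGS = $7,780.61 + $21,142.70 + $1,940.88 = $30,864.19
Ending inventory (cost pool remaining) = $2,587.86

COGS = $30,864.19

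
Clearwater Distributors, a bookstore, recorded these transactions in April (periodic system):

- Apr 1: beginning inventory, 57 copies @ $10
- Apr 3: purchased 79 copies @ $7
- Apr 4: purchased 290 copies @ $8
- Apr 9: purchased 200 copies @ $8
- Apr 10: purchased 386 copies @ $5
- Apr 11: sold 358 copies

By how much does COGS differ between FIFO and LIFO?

$1,109

FIFO COGS: 57 @ $10 + 79 @ $7 + 222 @ $8 = $2,899
LIFO COGS: 358 @ $5 = $1,790
Difference = |$2,899 − $1,790| = $1,109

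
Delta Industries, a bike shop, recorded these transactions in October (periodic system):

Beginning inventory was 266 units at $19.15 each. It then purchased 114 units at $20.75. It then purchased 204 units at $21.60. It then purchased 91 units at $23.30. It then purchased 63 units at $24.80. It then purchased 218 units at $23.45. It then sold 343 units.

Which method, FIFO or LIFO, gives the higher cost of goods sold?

LIFO

FIFO COGS: 266 @ $19.15 + 77 @ $20.75 = $6,691.65
LIFO COGS: 218 @ $23.45 + 63 @ $24.80 + 62 @ $23.30 = $8,119.10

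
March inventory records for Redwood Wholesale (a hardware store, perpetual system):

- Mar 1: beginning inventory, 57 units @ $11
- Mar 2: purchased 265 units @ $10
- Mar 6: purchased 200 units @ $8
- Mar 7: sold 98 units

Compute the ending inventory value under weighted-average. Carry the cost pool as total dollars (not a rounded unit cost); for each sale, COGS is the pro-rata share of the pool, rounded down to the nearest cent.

Ending inventory = $3,961.40

After Mar 1: 57 on hand, pool $627.00 (≈ $11.0000 each)
After Mar 2: 322 on hand, pool $3,277.00 (≈ $10.1770 each)
After Mar 6: 522 on hand, pool $4,877.00 (≈ $9.3429 each)
Mar 7, sell 98: 98/522 × $4,877.00 → $915.60
Ending inventory (cost pool remaining) = $3,961.40
Check: goods available $4,877.00 = COGS $915.60 + ending $3,961.40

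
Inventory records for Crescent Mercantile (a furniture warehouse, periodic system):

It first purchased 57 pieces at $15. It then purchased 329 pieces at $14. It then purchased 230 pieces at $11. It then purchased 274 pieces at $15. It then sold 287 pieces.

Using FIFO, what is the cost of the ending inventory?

Ending inventory = $8,026

Sale 1 (287) [FIFO — oldest first]: 57 @ $15 + 230 @ $14 = $4,075
Ending inventory: 99 @ $14 + 230 @ $11 + 274 @ $15 = $8,026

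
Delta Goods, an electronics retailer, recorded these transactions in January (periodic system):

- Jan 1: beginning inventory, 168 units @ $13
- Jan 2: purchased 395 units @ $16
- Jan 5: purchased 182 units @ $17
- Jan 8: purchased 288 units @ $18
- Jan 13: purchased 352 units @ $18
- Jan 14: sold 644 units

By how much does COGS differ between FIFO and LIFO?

$1,707

FIFO COGS: 168 @ $13 + 395 @ $16 + 81 @ $17 = $9,881
LIFO COGS: 352 @ $18 + 288 @ $18 + 4 @ $17 = $11,588
Difference = |$9,881 − $11,588| = $1,707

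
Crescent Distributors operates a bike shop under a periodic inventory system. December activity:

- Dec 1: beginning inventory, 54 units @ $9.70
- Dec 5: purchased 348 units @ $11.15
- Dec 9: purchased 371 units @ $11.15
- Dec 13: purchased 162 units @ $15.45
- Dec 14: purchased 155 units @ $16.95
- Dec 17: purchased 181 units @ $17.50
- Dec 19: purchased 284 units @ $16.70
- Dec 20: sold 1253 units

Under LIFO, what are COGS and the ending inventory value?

Dec 20, 1253 sold [LIFO — newest first]: 284 @ $16.70 + 181 @ $17.50 + 155 @ $16.95 + 162 @ $15.45 + 371 @ $11.15 + 100 @ $11.15 = $18,292.10
Ending inventory: 54 @ $9.70 + 248 @ $11.15 = $3,289.00

COGS = $18,292.10; ending inventory = $3,289.00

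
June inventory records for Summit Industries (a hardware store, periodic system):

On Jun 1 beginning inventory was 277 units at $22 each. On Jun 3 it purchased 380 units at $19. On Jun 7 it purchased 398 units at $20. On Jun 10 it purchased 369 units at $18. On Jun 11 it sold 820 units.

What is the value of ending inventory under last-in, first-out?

Jun 11, 820 sold [LIFO — newest first]: 369 @ $18 + 398 @ $20 + 53 @ $19 = $15,609
Ending inventory: 277 @ $22 + 327 @ $19 = $12,307
Check: goods available $27,916 = COGS $15,609 + ending $12,307

Ending inventory = $12,307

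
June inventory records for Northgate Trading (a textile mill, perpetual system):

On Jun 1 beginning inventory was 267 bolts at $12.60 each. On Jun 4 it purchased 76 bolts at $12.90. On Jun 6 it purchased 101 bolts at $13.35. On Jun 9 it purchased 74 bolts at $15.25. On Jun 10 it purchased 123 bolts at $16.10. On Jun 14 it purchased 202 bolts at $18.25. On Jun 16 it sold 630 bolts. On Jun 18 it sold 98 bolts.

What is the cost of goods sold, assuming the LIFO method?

COGS = $11,039.25

Jun 16, 630 sold [LIFO — newest first]: 202 @ $18.25 + 123 @ $16.10 + 74 @ $15.25 + 101 @ $13.35 + 76 @ $12.90 + 54 @ $12.60 = $9,804.45
Jun 18, 98 sold [LIFO — newest first]: 98 @ $12.60 = $1,234.80
Total COGS = $9,804.45 + $1,234.80 = $11,039.25
Ending inventory: 115 @ $12.60 = $1,449.00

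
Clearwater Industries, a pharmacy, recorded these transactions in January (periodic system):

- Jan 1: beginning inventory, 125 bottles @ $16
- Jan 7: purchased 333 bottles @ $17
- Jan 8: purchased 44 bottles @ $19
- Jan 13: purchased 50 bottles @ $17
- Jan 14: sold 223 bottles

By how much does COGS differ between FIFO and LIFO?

FIFO COGS: 125 @ $16 + 98 @ $17 = $3,666
LIFO COGS: 50 @ $17 + 44 @ $19 + 129 @ $17 = $3,879
Difference = |$3,666 − $3,879| = $213

$213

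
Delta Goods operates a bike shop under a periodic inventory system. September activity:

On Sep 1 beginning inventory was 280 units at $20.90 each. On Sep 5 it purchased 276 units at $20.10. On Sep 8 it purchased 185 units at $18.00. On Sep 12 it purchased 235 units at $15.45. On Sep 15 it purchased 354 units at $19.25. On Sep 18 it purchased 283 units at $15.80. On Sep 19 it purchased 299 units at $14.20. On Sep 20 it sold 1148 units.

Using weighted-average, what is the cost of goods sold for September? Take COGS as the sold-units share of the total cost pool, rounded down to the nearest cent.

Sep 20, sell 1148: 1148/1912 × $33,892.05 → $20,349.41
Ending inventory (cost pool remaining) = $13,542.64

COGS = $20,349.41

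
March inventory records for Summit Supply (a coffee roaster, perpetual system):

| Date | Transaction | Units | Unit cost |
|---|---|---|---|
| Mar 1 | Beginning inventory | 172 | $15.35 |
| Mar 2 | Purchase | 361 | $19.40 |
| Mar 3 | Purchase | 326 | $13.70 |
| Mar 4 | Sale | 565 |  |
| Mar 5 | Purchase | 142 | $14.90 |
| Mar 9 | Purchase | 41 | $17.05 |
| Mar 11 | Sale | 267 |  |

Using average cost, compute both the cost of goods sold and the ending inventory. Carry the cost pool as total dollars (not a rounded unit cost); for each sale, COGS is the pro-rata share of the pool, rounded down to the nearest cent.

After Mar 1: 172 on hand, pool $2,640.20 (≈ $15.3500 each)
After Mar 2: 533 on hand, pool $9,643.60 (≈ $18.0931 each)
After Mar 3: 859 on hand, pool $14,109.80 (≈ $16.4258 each)
Mar 4, sell 565: 565/859 × $14,109.80 → $9,280.60
After Mar 5: 436 on hand, pool $6,945.00 (≈ $15.9289 each)
After Mar 9: 477 on hand, pool $7,644.05 (≈ $16.0253 each)
Mar 11, sell 267: 267/477 × $7,644.05 → $4,278.74
Total COGS = $9,280.60 + $4,278.74 = $13,559.34
Ending inventory (cost pool remaining) = $3,365.31
Check: goods available $16,924.65 = COGS $13,559.34 + ending $3,365.31

COGS = $13,559.34; ending inventory = $3,365.31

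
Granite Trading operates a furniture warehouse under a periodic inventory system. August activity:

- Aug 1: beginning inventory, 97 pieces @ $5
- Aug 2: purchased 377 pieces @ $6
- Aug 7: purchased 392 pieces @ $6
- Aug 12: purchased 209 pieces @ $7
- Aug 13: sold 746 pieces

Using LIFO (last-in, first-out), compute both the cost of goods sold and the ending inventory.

COGS = $4,685; ending inventory = $1,877

Aug 13, 746 sold [LIFO — newest first]: 209 @ $7 + 392 @ $6 + 145 @ $6 = $4,685
Ending inventory: 97 @ $5 + 232 @ $6 = $1,877
Check: goods available $6,562 = COGS $4,685 + ending $1,877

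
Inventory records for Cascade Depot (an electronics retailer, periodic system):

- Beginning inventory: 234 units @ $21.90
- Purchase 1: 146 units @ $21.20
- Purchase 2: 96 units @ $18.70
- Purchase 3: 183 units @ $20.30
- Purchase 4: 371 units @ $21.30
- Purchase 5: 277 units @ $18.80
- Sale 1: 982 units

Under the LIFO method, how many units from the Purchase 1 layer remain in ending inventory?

91

Sale 1 (982) [LIFO — newest first]: 277 @ $18.80 + 371 @ $21.30 + 183 @ $20.30 + 96 @ $18.70 + 55 @ $21.20 = $19,786.00
Ending inventory: 234 @ $21.90 + 91 @ $21.20 = $7,053.80
Check: goods available $26,839.80 = COGS $19,786.00 + ending $7,053.80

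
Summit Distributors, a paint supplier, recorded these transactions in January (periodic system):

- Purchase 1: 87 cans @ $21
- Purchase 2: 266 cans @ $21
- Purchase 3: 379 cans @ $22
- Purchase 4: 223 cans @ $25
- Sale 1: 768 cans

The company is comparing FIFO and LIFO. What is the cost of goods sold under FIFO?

FIFO COGS: 87 @ $21 + 266 @ $21 + 379 @ $22 + 36 @ $25 = $16,651
LIFO COGS: 223 @ $25 + 379 @ $22 + 166 @ $21 = $17,399

COGS = $16,651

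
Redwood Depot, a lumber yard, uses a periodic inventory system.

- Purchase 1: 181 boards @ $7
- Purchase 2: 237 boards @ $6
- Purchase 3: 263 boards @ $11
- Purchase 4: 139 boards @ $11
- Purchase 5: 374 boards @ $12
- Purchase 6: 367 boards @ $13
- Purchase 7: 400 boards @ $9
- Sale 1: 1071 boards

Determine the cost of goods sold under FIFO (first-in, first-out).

Sale 1 (1071) [FIFO — oldest first]: 181 @ $7 + 237 @ $6 + 263 @ $11 + 139 @ $11 + 251 @ $12 = $10,123
Ending inventory: 123 @ $12 + 367 @ $13 + 400 @ $9 = $9,847

COGS = $10,123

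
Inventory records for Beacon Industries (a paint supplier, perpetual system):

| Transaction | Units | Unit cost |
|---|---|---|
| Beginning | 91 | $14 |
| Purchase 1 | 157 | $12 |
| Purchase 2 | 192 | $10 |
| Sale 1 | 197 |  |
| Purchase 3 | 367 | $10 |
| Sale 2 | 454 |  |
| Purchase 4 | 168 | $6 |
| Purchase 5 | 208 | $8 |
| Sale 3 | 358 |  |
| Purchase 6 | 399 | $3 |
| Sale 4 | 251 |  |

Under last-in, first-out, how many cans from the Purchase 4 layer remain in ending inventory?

Sale 1 (197) [LIFO — newest first]: 192 @ $10 + 5 @ $12 = $1,980
Sale 2 (454) [LIFO — newest first]: 367 @ $10 + 87 @ $12 = $4,714
Sale 3 (358) [LIFO — newest first]: 208 @ $8 + 150 @ $6 = $2,564
Sale 4 (251) [LIFO — newest first]: 251 @ $3 = $753
Total COGS = $1,980 + $4,714 + $2,564 + $753 = $10,011
Ending inventory: 91 @ $14 + 65 @ $12 + 18 @ $6 + 148 @ $3 = $2,606

18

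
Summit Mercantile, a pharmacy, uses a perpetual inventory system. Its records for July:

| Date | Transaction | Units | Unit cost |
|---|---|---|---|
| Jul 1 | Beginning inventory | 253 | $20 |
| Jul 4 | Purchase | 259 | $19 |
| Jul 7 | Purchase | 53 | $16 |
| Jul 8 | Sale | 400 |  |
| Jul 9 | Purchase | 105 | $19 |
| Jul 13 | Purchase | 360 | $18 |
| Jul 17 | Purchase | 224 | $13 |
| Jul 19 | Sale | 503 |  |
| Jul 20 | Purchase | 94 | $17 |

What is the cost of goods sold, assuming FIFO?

Jul 8, 400 sold [FIFO — oldest first]: 253 @ $20 + 147 @ $19 = $7,853
Jul 19, 503 sold [FIFO — oldest first]: 112 @ $19 + 53 @ $16 + 105 @ $19 + 233 @ $18 = $9,165
Total COGS = $7,853 + $9,165 = $17,018
Ending inventory: 127 @ $18 + 224 @ $13 + 94 @ $17 = $6,796
Check: goods available $23,814 = COGS $17,018 + ending $6,796

COGS = $17,018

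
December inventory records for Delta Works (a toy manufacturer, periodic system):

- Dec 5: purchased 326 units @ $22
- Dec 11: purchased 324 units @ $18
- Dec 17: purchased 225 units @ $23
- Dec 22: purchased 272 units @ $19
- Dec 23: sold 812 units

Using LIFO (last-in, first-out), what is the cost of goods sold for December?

Dec 23, 812 sold [LIFO — newest first]: 272 @ $19 + 225 @ $23 + 315 @ $18 = $16,013
Ending inventory: 326 @ $22 + 9 @ $18 = $7,334

COGS = $16,013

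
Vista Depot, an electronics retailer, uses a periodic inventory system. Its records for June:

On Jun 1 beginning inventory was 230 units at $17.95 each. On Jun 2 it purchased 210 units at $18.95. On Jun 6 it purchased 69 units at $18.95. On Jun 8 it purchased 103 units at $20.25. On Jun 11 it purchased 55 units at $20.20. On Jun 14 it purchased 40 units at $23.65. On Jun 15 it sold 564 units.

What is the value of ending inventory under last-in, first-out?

Jun 15, 564 sold [LIFO — newest first]: 40 @ $23.65 + 55 @ $20.20 + 103 @ $20.25 + 69 @ $18.95 + 210 @ $18.95 + 87 @ $17.95 = $10,991.45
Ending inventory: 143 @ $17.95 = $2,566.85

Ending inventory = $2,566.85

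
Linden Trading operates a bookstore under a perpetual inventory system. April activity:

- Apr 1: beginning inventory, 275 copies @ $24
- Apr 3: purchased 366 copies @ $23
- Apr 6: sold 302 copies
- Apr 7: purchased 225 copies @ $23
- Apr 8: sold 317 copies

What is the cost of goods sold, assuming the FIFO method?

Apr 6, 302 sold [FIFO — oldest first]: 275 @ $24 + 27 @ $23 = $7,221
Apr 8, 317 sold [FIFO — oldest first]: 317 @ $23 = $7,291
Total COGS = $7,221 + $7,291 = $14,512
Ending inventory: 22 @ $23 + 225 @ $23 = $5,681

COGS = $14,512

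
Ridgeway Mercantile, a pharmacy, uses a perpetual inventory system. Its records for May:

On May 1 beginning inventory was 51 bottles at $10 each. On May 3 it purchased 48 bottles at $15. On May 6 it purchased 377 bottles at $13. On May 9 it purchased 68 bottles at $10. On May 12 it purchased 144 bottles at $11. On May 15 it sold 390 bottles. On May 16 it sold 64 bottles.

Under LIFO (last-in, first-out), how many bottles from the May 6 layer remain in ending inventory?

May 15, 390 sold [LIFO — newest first]: 144 @ $11 + 68 @ $10 + 178 @ $13 = $4,578
May 16, 64 sold [LIFO — newest first]: 64 @ $13 = $832
Total COGS = $4,578 + $832 = $5,410
Ending inventory: 51 @ $10 + 48 @ $15 + 135 @ $13 = $2,985

135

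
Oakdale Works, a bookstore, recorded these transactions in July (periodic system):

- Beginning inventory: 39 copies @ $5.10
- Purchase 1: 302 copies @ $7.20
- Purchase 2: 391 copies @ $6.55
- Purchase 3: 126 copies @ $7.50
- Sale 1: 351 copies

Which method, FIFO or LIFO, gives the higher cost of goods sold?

FIFO COGS: 39 @ $5.10 + 302 @ $7.20 + 10 @ $6.55 = $2,438.80
LIFO COGS: 126 @ $7.50 + 225 @ $6.55 = $2,418.75

FIFO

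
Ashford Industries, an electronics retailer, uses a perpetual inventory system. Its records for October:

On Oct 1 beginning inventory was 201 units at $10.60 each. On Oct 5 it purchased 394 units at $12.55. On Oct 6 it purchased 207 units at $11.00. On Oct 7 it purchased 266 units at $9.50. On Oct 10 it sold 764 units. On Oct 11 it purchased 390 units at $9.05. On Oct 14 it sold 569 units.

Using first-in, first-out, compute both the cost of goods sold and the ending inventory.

Oct 10, 764 sold [FIFO — oldest first]: 201 @ $10.60 + 394 @ $12.55 + 169 @ $11.00 = $8,934.30
Oct 14, 569 sold [FIFO — oldest first]: 38 @ $11.00 + 266 @ $9.50 + 265 @ $9.05 = $5,343.25
Total COGS = $8,934.30 + $5,343.25 = $14,277.55
Ending inventory: 125 @ $9.05 = $1,131.25
Check: goods available $15,408.80 = COGS $14,277.55 + ending $1,131.25

COGS = $14,277.55; ending inventory = $1,131.25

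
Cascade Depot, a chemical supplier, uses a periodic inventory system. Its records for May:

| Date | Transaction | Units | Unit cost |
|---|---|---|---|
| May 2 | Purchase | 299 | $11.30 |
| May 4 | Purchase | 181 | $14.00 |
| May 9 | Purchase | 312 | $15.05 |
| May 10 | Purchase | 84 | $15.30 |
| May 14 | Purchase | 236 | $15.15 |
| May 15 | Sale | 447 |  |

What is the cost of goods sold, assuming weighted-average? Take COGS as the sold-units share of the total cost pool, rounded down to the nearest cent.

COGS = $6,218.16

May 15, sell 447: 447/1112 × $15,468.90 → $6,218.16
Ending inventory (cost pool remaining) = $9,250.74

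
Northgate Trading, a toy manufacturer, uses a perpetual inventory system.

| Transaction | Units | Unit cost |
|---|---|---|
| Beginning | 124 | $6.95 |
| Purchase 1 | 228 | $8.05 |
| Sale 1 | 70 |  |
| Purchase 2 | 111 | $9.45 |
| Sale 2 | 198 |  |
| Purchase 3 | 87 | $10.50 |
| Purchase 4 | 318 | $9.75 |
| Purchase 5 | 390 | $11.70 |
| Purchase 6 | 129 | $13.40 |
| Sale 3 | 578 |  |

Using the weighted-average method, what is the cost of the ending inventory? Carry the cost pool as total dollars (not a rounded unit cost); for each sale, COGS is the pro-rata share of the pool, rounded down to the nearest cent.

Ending inventory = $5,752.42

After Beginning: 124 on hand, pool $861.80 (≈ $6.9500 each)
After Purchase 1: 352 on hand, pool $2,697.20 (≈ $7.6625 each)
Sale 1, sell 70: 70/352 × $2,697.20 → $536.37
After Purchase 2: 393 on hand, pool $3,209.78 (≈ $8.1674 each)
Sale 2, sell 198: 198/393 × $3,209.78 → $1,617.14
After Purchase 3: 282 on hand, pool $2,506.14 (≈ $8.8870 each)
After Purchase 4: 600 on hand, pool $5,606.64 (≈ $9.3444 each)
After Purchase 5: 990 on hand, pool $10,169.64 (≈ $10.2724 each)
After Purchase 6: 1119 on hand, pool $11,898.24 (≈ $10.6329 each)
Sale 3, sell 578: 578/1119 × $11,898.24 → $6,145.82
Total COGS = $536.37 + $1,617.14 + $6,145.82 = $8,299.33
Ending inventory (cost pool remaining) = $5,752.42
Check: goods available $14,051.75 = COGS $8,299.33 + ending $5,752.42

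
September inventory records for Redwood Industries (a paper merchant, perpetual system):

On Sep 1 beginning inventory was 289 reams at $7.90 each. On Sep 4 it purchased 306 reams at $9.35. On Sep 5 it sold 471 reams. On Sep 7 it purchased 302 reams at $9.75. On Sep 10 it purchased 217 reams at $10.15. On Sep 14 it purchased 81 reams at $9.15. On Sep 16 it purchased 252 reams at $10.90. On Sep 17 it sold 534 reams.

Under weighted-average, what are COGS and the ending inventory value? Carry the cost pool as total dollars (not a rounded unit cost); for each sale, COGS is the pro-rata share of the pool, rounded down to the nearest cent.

COGS = $9,383.17; ending inventory = $4,396.03

After Sep 1: 289 on hand, pool $2,283.10 (≈ $7.9000 each)
After Sep 4: 595 on hand, pool $5,144.20 (≈ $8.6457 each)
Sep 5, sell 471: 471/595 × $5,144.20 → $4,072.13
After Sep 7: 426 on hand, pool $4,016.57 (≈ $9.4286 each)
After Sep 10: 643 on hand, pool $6,219.12 (≈ $9.6720 each)
After Sep 14: 724 on hand, pool $6,960.27 (≈ $9.6136 each)
After Sep 16: 976 on hand, pool $9,707.07 (≈ $9.9458 each)
Sep 17, sell 534: 534/976 × $9,707.07 → $5,311.04
Total COGS = $4,072.13 + $5,311.04 = $9,383.17
Ending inventory (cost pool remaining) = $4,396.03
Check: goods available $13,779.20 = COGS $9,383.17 + ending $4,396.03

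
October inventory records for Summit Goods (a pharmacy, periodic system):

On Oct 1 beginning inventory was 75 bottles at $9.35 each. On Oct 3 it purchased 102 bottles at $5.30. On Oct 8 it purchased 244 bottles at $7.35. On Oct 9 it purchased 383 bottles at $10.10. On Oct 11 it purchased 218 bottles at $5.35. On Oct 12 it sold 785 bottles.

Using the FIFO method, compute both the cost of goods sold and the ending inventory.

COGS = $6,711.65; ending inventory = $1,358.20

Oct 12, 785 sold [FIFO — oldest first]: 75 @ $9.35 + 102 @ $5.30 + 244 @ $7.35 + 364 @ $10.10 = $6,711.65
Ending inventory: 19 @ $10.10 + 218 @ $5.35 = $1,358.20
Check: goods available $8,069.85 = COGS $6,711.65 + ending $1,358.20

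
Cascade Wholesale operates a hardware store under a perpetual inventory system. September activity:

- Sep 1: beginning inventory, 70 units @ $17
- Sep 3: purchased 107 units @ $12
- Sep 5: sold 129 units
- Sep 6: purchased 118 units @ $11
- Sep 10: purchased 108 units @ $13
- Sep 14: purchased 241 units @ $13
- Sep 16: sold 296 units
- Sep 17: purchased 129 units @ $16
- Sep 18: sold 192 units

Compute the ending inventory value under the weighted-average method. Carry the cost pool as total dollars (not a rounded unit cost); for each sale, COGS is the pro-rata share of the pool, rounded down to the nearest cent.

After Sep 1: 70 on hand, pool $1,190.00 (≈ $17.0000 each)
After Sep 3: 177 on hand, pool $2,474.00 (≈ $13.9774 each)
Sep 5, sell 129: 129/177 × $2,474.00 → $1,803.08
After Sep 6: 166 on hand, pool $1,968.92 (≈ $11.8610 each)
After Sep 10: 274 on hand, pool $3,372.92 (≈ $12.3099 each)
After Sep 14: 515 on hand, pool $6,505.92 (≈ $12.6329 each)
Sep 16, sell 296: 296/515 × $6,505.92 → $3,739.32
After Sep 17: 348 on hand, pool $4,830.60 (≈ $13.8810 each)
Sep 18, sell 192: 192/348 × $4,830.60 → $2,665.15
Total COGS = $1,803.08 + $3,739.32 + $2,665.15 = $8,207.55
Ending inventory (cost pool remaining) = $2,165.45

Ending inventory = $2,165.45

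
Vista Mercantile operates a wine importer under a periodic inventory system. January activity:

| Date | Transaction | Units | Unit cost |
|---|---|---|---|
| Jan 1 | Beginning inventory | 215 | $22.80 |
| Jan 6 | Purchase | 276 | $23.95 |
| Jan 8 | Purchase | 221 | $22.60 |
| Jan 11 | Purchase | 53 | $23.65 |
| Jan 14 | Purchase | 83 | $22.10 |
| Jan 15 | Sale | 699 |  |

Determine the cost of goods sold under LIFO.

COGS = $16,197.35

Jan 15, 699 sold [LIFO — newest first]: 83 @ $22.10 + 53 @ $23.65 + 221 @ $22.60 + 276 @ $23.95 + 66 @ $22.80 = $16,197.35
Ending inventory: 149 @ $22.80 = $3,397.20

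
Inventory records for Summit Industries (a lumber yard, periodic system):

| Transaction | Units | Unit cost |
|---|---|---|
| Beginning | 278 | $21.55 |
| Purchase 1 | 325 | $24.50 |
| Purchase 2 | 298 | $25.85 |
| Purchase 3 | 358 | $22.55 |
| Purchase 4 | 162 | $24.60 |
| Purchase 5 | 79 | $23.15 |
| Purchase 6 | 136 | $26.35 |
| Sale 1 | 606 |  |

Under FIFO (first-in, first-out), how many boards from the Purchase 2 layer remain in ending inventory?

295

Sale 1 (606) [FIFO — oldest first]: 278 @ $21.55 + 325 @ $24.50 + 3 @ $25.85 = $14,030.95
Ending inventory: 295 @ $25.85 + 358 @ $22.55 + 162 @ $24.60 + 79 @ $23.15 + 136 @ $26.35 = $25,096.30
Check: goods available $39,127.25 = COGS $14,030.95 + ending $25,096.30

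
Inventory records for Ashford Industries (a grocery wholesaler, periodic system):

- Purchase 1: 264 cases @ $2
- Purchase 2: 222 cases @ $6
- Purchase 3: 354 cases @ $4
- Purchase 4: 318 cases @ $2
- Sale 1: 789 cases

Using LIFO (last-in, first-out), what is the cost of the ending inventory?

Ending inventory = $1,158

Sale 1 (789) [LIFO — newest first]: 318 @ $2 + 354 @ $4 + 117 @ $6 = $2,754
Ending inventory: 264 @ $2 + 105 @ $6 = $1,158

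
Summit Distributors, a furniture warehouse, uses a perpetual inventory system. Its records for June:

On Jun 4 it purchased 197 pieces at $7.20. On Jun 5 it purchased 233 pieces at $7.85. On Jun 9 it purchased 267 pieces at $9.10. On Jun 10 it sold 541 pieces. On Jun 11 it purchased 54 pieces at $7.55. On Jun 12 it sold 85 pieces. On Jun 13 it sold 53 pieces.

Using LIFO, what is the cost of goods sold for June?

Jun 10, 541 sold [LIFO — newest first]: 267 @ $9.10 + 233 @ $7.85 + 41 @ $7.20 = $4,553.95
Jun 12, 85 sold [LIFO — newest first]: 54 @ $7.55 + 31 @ $7.20 = $630.90
Jun 13, 53 sold [LIFO — newest first]: 53 @ $7.20 = $381.60
Total COGS = $4,553.95 + $630.90 + $381.60 = $5,566.45
Ending inventory: 72 @ $7.20 = $518.40

COGS = $5,566.45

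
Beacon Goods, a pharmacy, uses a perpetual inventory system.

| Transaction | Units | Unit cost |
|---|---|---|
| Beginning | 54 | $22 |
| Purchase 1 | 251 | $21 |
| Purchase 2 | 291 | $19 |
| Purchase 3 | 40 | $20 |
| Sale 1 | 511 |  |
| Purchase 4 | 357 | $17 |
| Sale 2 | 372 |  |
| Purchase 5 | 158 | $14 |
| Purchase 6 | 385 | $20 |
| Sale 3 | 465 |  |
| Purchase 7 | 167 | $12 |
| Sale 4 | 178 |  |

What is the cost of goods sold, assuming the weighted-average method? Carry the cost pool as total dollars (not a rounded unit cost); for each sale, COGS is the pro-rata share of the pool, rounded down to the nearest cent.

After Beginning: 54 on hand, pool $1,188.00 (≈ $22.0000 each)
After Purchase 1: 305 on hand, pool $6,459.00 (≈ $21.1770 each)
After Purchase 2: 596 on hand, pool $11,988.00 (≈ $20.1141 each)
After Purchase 3: 636 on hand, pool $12,788.00 (≈ $20.1069 each)
Sale 1, sell 511: 511/636 × $12,788.00 → $10,274.63
After Purchase 4: 482 on hand, pool $8,582.37 (≈ $17.8057 each)
Sale 2, sell 372: 372/482 × $8,582.37 → $6,623.73
After Purchase 5: 268 on hand, pool $4,170.64 (≈ $15.5621 each)
After Purchase 6: 653 on hand, pool $11,870.64 (≈ $18.1786 each)
Sale 3, sell 465: 465/653 × $11,870.64 → $8,453.05
After Purchase 7: 355 on hand, pool $5,421.59 (≈ $15.2721 each)
Sale 4, sell 178: 178/355 × $5,421.59 → $2,718.43
Total COGS = $10,274.63 + $6,623.73 + $8,453.05 + $2,718.43 = $28,069.84
Ending inventory (cost pool remaining) = $2,703.16

COGS = $28,069.84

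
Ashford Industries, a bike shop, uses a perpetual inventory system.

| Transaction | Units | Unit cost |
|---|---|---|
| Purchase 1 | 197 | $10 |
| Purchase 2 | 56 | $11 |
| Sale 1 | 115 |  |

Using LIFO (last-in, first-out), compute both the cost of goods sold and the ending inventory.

COGS = $1,206; ending inventory = $1,380

Sale 1 (115) [LIFO — newest first]: 56 @ $11 + 59 @ $10 = $1,206
Ending inventory: 138 @ $10 = $1,380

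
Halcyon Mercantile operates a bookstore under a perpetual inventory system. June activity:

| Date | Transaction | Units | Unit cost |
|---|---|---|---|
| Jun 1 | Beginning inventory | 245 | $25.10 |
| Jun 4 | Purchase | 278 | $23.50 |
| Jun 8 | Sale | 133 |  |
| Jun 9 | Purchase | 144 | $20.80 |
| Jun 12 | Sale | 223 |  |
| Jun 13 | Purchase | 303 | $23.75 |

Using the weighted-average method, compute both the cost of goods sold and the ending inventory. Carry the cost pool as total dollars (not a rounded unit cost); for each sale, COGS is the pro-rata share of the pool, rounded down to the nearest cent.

After Jun 1: 245 on hand, pool $6,149.50 (≈ $25.1000 each)
After Jun 4: 523 on hand, pool $12,682.50 (≈ $24.2495 each)
Jun 8, sell 133: 133/523 × $12,682.50 → $3,225.18
After Jun 9: 534 on hand, pool $12,452.52 (≈ $23.3193 each)
Jun 12, sell 223: 223/534 × $12,452.52 → $5,200.20
After Jun 13: 614 on hand, pool $14,448.57 (≈ $23.5319 each)
Total COGS = $3,225.18 + $5,200.20 = $8,425.38
Ending inventory (cost pool remaining) = $14,448.57

COGS = $8,425.38; ending inventory = $14,448.57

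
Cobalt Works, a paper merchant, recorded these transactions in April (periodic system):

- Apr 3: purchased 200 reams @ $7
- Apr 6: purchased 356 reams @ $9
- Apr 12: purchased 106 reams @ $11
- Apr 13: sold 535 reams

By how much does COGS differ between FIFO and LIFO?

FIFO COGS: 200 @ $7 + 335 @ $9 = $4,415
LIFO COGS: 106 @ $11 + 356 @ $9 + 73 @ $7 = $4,881
Difference = |$4,415 − $4,881| = $466

$466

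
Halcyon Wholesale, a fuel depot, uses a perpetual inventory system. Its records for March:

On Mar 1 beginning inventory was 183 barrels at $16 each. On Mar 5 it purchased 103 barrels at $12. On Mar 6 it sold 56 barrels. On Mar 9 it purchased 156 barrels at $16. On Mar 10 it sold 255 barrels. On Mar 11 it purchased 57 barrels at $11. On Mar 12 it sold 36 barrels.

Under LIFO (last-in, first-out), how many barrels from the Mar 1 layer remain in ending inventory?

Mar 6, 56 sold [LIFO — newest first]: 56 @ $12 = $672
Mar 10, 255 sold [LIFO — newest first]: 156 @ $16 + 47 @ $12 + 52 @ $16 = $3,892
Mar 12, 36 sold [LIFO — newest first]: 36 @ $11 = $396
Total COGS = $672 + $3,892 + $396 = $4,960
Ending inventory: 131 @ $16 + 21 @ $11 = $2,327
Check: goods available $7,287 = COGS $4,960 + ending $2,327

131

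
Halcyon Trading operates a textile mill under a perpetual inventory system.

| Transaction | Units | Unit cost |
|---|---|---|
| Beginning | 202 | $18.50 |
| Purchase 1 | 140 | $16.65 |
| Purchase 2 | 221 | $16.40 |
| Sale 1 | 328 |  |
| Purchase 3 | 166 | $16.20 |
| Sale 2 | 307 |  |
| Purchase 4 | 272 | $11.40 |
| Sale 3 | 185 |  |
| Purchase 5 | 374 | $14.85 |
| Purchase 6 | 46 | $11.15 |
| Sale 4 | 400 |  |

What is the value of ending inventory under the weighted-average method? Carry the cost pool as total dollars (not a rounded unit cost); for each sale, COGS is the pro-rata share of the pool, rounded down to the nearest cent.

After Beginning: 202 on hand, pool $3,737.00 (≈ $18.5000 each)
After Purchase 1: 342 on hand, pool $6,068.00 (≈ $17.7427 each)
After Purchase 2: 563 on hand, pool $9,692.40 (≈ $17.2156 each)
Sale 1, sell 328: 328/563 × $9,692.40 → $5,646.72
After Purchase 3: 401 on hand, pool $6,734.88 (≈ $16.7952 each)
Sale 2, sell 307: 307/401 × $6,734.88 → $5,156.13
After Purchase 4: 366 on hand, pool $4,679.55 (≈ $12.7857 each)
Sale 3, sell 185: 185/366 × $4,679.55 → $2,365.34
After Purchase 5: 555 on hand, pool $7,868.11 (≈ $14.1768 each)
After Purchase 6: 601 on hand, pool $8,381.01 (≈ $13.9451 each)
Sale 4, sell 400: 400/601 × $8,381.01 → $5,578.04
Total COGS = $5,646.72 + $5,156.13 + $2,365.34 + $5,578.04 = $18,746.23
Ending inventory (cost pool remaining) = $2,802.97

Ending inventory = $2,802.97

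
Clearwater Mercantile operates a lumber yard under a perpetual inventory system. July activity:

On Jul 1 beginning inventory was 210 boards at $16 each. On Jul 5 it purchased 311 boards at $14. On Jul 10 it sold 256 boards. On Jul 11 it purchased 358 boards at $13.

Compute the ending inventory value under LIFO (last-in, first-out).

Jul 10, 256 sold [LIFO — newest first]: 256 @ $14 = $3,584
Ending inventory: 210 @ $16 + 55 @ $14 + 358 @ $13 = $8,784

Ending inventory = $8,784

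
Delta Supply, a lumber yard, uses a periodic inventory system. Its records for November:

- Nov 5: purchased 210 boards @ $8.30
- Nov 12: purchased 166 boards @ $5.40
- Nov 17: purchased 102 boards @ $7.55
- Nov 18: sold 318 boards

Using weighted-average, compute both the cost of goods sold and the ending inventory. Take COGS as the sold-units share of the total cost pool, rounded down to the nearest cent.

Nov 18, sell 318: 318/478 × $3,409.50 → $2,268.24
Ending inventory (cost pool remaining) = $1,141.26

COGS = $2,268.24; ending inventory = $1,141.26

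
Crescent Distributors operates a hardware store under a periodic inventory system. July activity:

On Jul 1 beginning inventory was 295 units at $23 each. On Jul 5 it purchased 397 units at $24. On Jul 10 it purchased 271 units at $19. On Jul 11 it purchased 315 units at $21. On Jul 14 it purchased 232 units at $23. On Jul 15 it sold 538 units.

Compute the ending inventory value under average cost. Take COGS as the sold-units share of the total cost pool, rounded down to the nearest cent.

Ending inventory = $21,508.24

Jul 15, sell 538: 538/1510 × $33,413.00 → $11,904.76
Ending inventory (cost pool remaining) = $21,508.24
Check: goods available $33,413.00 = COGS $11,904.76 + ending $21,508.24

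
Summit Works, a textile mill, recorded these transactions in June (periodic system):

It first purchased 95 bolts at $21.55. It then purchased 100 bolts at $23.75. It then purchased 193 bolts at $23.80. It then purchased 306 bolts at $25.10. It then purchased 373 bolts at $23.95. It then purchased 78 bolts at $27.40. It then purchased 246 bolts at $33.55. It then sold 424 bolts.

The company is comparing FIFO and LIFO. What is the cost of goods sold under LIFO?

FIFO COGS: 95 @ $21.55 + 100 @ $23.75 + 193 @ $23.80 + 36 @ $25.10 = $9,919.25
LIFO COGS: 246 @ $33.55 + 78 @ $27.40 + 100 @ $23.95 = $12,785.50

COGS = $12,785.50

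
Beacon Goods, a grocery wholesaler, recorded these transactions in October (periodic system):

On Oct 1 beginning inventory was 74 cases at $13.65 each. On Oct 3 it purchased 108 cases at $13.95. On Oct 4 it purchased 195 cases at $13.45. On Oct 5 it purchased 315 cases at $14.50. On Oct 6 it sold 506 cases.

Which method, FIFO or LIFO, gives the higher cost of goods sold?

LIFO

FIFO COGS: 74 @ $13.65 + 108 @ $13.95 + 195 @ $13.45 + 129 @ $14.50 = $7,009.95
LIFO COGS: 315 @ $14.50 + 191 @ $13.45 = $7,136.45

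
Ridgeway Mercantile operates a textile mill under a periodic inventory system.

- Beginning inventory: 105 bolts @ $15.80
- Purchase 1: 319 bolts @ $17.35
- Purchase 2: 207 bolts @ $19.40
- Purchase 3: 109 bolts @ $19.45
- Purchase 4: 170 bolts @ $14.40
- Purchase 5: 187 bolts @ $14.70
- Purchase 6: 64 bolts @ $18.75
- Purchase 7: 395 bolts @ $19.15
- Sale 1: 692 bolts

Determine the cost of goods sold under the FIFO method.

COGS = $12,395.90

Sale 1 (692) [FIFO — oldest first]: 105 @ $15.80 + 319 @ $17.35 + 207 @ $19.40 + 61 @ $19.45 = $12,395.90
Ending inventory: 48 @ $19.45 + 170 @ $14.40 + 187 @ $14.70 + 64 @ $18.75 + 395 @ $19.15 = $14,894.75
Check: goods available $27,290.65 = COGS $12,395.90 + ending $14,894.75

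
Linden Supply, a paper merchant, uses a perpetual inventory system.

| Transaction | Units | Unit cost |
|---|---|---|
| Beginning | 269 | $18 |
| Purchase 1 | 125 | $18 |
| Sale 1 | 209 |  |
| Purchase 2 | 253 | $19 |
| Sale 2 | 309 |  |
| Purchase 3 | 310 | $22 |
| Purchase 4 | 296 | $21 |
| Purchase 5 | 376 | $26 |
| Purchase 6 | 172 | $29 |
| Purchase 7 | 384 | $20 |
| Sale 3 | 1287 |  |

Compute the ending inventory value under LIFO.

Ending inventory = $7,844

Sale 1 (209) [LIFO — newest first]: 125 @ $18 + 84 @ $18 = $3,762
Sale 2 (309) [LIFO — newest first]: 253 @ $19 + 56 @ $18 = $5,815
Sale 3 (1287) [LIFO — newest first]: 384 @ $20 + 172 @ $29 + 376 @ $26 + 296 @ $21 + 59 @ $22 = $29,958
Total COGS = $3,762 + $5,815 + $29,958 = $39,535
Ending inventory: 129 @ $18 + 251 @ $22 = $7,844
Check: goods available $47,379 = COGS $39,535 + ending $7,844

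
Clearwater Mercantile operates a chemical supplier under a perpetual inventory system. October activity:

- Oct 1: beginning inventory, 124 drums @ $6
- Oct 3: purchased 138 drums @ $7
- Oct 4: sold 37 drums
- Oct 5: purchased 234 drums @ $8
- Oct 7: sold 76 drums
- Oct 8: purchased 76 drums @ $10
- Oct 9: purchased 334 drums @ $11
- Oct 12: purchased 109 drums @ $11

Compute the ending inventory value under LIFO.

Oct 4, 37 sold [LIFO — newest first]: 37 @ $7 = $259
Oct 7, 76 sold [LIFO — newest first]: 76 @ $8 = $608
Total COGS = $259 + $608 = $867
Ending inventory: 124 @ $6 + 101 @ $7 + 158 @ $8 + 76 @ $10 + 334 @ $11 + 109 @ $11 = $8,348

Ending inventory = $8,348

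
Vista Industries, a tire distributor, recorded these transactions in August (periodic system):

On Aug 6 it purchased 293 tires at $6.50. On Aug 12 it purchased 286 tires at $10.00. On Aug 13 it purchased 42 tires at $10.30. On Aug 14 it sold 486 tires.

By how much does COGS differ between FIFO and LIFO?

FIFO COGS: 293 @ $6.50 + 193 @ $10.00 = $3,834.50
LIFO COGS: 42 @ $10.30 + 286 @ $10.00 + 158 @ $6.50 = $4,319.60
Difference = |$3,834.50 − $4,319.60| = $485.10

$485.10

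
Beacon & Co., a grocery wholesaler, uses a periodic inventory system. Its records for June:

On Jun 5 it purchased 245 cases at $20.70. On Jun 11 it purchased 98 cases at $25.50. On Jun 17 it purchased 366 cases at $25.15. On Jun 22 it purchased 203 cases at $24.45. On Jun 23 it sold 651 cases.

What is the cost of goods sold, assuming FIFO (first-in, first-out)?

COGS = $15,316.70

Jun 23, 651 sold [FIFO — oldest first]: 245 @ $20.70 + 98 @ $25.50 + 308 @ $25.15 = $15,316.70
Ending inventory: 58 @ $25.15 + 203 @ $24.45 = $6,422.05
Check: goods available $21,738.75 = COGS $15,316.70 + ending $6,422.05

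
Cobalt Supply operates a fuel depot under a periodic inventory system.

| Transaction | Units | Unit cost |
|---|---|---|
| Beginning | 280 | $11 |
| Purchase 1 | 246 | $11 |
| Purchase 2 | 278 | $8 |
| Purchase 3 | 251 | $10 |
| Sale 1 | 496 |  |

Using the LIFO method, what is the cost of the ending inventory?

Ending inventory = $6,050

Sale 1 (496) [LIFO — newest first]: 251 @ $10 + 245 @ $8 = $4,470
Ending inventory: 280 @ $11 + 246 @ $11 + 33 @ $8 = $6,050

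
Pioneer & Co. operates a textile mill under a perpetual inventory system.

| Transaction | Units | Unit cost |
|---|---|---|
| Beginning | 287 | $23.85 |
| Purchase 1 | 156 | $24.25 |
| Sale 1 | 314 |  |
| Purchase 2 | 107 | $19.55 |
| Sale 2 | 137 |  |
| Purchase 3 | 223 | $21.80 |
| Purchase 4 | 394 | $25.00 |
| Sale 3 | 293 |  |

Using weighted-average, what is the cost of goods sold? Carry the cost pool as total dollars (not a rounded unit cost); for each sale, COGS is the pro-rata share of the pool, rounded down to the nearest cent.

COGS = $17,454.56

After Beginning: 287 on hand, pool $6,844.95 (≈ $23.8500 each)
After Purchase 1: 443 on hand, pool $10,627.95 (≈ $23.9909 each)
Sale 1, sell 314: 314/443 × $10,627.95 → $7,533.12
After Purchase 2: 236 on hand, pool $5,186.68 (≈ $21.9775 each)
Sale 2, sell 137: 137/236 × $5,186.68 → $3,010.91
After Purchase 3: 322 on hand, pool $7,037.17 (≈ $21.8546 each)
After Purchase 4: 716 on hand, pool $16,887.17 (≈ $23.5854 each)
Sale 3, sell 293: 293/716 × $16,887.17 → $6,910.53
Total COGS = $7,533.12 + $3,010.91 + $6,910.53 = $17,454.56
Ending inventory (cost pool remaining) = $9,976.64
Check: goods available $27,431.20 = COGS $17,454.56 + ending $9,976.64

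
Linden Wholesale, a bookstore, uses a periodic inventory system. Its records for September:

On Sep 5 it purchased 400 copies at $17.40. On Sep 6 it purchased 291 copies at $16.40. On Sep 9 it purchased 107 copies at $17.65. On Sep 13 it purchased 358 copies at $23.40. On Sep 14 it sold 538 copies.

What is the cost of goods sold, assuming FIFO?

Sep 14, 538 sold [FIFO — oldest first]: 400 @ $17.40 + 138 @ $16.40 = $9,223.20
Ending inventory: 153 @ $16.40 + 107 @ $17.65 + 358 @ $23.40 = $12,774.95

COGS = $9,223.20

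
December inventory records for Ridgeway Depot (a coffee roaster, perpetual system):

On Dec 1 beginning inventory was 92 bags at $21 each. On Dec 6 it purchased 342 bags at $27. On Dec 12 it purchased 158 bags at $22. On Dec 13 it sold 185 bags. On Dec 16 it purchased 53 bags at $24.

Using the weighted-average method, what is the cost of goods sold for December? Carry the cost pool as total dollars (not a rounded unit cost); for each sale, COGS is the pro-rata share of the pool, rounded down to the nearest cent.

After Dec 1: 92 on hand, pool $1,932.00 (≈ $21.0000 each)
After Dec 6: 434 on hand, pool $11,166.00 (≈ $25.7281 each)
After Dec 12: 592 on hand, pool $14,642.00 (≈ $24.7331 each)
Dec 13, sell 185: 185/592 × $14,642.00 → $4,575.62
After Dec 16: 460 on hand, pool $11,338.38 (≈ $24.6487 each)
Ending inventory (cost pool remaining) = $11,338.38

COGS = $4,575.62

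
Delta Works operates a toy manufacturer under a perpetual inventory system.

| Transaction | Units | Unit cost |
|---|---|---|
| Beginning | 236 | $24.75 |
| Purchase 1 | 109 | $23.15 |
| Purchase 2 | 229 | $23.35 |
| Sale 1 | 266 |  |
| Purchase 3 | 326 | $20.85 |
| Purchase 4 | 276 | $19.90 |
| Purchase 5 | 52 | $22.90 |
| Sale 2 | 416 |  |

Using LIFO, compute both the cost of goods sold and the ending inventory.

COGS = $14,721.70; ending inventory = $12,470.10

Sale 1 (266) [LIFO — newest first]: 229 @ $23.35 + 37 @ $23.15 = $6,203.70
Sale 2 (416) [LIFO — newest first]: 52 @ $22.90 + 276 @ $19.90 + 88 @ $20.85 = $8,518.00
Total COGS = $6,203.70 + $8,518.00 = $14,721.70
Ending inventory: 236 @ $24.75 + 72 @ $23.15 + 238 @ $20.85 = $12,470.10
Check: goods available $27,191.80 = COGS $14,721.70 + ending $12,470.10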